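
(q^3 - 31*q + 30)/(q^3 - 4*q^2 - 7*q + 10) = (q + 6)/(q + 2)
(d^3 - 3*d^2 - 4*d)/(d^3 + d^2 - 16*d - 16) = d/(d + 4)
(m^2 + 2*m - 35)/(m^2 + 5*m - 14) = (m - 5)/(m - 2)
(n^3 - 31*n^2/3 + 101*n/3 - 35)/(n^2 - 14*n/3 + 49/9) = 3*(n^2 - 8*n + 15)/(3*n - 7)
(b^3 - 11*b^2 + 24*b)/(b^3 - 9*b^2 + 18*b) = (b - 8)/(b - 6)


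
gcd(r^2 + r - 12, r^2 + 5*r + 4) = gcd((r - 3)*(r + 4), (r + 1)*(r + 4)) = r + 4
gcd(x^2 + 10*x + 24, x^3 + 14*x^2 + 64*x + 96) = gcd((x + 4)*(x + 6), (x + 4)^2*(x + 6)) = x^2 + 10*x + 24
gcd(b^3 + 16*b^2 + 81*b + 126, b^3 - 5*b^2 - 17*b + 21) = b + 3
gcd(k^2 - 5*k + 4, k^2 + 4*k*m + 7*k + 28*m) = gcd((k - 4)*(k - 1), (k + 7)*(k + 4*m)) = 1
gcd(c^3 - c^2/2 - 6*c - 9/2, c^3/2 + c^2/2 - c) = 1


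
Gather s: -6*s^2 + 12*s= -6*s^2 + 12*s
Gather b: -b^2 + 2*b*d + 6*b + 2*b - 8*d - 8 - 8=-b^2 + b*(2*d + 8) - 8*d - 16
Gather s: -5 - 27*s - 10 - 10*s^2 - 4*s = -10*s^2 - 31*s - 15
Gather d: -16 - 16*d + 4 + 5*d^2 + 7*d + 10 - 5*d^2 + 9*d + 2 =0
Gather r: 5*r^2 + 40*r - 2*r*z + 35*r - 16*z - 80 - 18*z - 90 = 5*r^2 + r*(75 - 2*z) - 34*z - 170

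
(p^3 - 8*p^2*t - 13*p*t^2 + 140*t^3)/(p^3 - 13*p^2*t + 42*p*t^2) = (p^2 - p*t - 20*t^2)/(p*(p - 6*t))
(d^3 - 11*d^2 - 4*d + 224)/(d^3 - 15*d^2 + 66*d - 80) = (d^2 - 3*d - 28)/(d^2 - 7*d + 10)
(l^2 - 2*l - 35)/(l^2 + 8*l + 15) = (l - 7)/(l + 3)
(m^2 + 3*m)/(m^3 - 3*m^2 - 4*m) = (m + 3)/(m^2 - 3*m - 4)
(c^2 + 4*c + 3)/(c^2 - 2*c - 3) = (c + 3)/(c - 3)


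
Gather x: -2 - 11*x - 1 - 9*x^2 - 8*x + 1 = -9*x^2 - 19*x - 2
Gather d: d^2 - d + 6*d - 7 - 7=d^2 + 5*d - 14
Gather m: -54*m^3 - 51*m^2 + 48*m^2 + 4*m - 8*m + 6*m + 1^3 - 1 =-54*m^3 - 3*m^2 + 2*m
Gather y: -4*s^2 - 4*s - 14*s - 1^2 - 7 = -4*s^2 - 18*s - 8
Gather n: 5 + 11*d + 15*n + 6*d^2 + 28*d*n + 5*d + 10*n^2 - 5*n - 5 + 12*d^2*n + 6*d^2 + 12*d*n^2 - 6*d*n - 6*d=12*d^2 + 10*d + n^2*(12*d + 10) + n*(12*d^2 + 22*d + 10)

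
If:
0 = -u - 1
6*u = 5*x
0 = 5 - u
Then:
No Solution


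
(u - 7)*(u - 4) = u^2 - 11*u + 28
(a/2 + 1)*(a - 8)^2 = a^3/2 - 7*a^2 + 16*a + 64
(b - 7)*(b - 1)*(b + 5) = b^3 - 3*b^2 - 33*b + 35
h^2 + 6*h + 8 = (h + 2)*(h + 4)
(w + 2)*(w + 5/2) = w^2 + 9*w/2 + 5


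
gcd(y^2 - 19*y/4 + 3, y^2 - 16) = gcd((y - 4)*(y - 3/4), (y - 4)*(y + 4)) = y - 4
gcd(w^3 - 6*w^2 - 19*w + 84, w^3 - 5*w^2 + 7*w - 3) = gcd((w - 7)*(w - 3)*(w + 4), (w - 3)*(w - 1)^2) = w - 3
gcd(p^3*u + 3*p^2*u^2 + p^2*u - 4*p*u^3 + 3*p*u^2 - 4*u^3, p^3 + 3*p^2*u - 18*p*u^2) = 1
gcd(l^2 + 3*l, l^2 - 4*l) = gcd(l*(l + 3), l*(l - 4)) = l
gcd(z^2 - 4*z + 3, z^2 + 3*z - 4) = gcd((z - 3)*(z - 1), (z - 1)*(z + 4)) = z - 1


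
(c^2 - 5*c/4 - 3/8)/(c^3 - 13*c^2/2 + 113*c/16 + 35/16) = 2*(2*c - 3)/(4*c^2 - 27*c + 35)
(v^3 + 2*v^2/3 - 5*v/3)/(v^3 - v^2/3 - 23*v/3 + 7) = v*(3*v + 5)/(3*v^2 + 2*v - 21)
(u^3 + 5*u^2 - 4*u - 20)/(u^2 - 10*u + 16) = (u^2 + 7*u + 10)/(u - 8)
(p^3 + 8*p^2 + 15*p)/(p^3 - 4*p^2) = (p^2 + 8*p + 15)/(p*(p - 4))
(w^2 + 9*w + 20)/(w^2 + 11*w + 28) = (w + 5)/(w + 7)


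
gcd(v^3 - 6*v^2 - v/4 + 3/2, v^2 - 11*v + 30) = v - 6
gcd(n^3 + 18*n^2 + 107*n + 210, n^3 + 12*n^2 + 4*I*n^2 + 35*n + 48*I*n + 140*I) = n^2 + 12*n + 35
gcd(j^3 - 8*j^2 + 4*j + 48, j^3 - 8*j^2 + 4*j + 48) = j^3 - 8*j^2 + 4*j + 48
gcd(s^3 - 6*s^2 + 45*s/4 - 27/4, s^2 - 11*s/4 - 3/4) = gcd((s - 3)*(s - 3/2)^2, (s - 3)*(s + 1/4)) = s - 3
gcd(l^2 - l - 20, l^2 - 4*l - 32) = l + 4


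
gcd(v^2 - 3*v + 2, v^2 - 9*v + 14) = v - 2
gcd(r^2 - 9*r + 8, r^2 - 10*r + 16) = r - 8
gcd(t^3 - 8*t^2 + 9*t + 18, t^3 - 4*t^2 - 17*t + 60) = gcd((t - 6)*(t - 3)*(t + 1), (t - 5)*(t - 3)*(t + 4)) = t - 3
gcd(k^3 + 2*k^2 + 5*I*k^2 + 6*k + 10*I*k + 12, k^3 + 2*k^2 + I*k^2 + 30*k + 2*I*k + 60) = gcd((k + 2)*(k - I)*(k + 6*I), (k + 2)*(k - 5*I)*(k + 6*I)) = k^2 + k*(2 + 6*I) + 12*I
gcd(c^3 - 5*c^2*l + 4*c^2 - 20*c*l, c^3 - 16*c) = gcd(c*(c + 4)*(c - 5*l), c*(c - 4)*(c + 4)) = c^2 + 4*c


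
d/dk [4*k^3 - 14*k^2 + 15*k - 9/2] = 12*k^2 - 28*k + 15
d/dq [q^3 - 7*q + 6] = 3*q^2 - 7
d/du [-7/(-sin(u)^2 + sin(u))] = 7*(-2/tan(u) + cos(u)/sin(u)^2)/(sin(u) - 1)^2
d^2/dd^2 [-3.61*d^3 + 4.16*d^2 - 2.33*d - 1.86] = 8.32 - 21.66*d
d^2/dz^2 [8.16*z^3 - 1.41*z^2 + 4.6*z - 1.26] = 48.96*z - 2.82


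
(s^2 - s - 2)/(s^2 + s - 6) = (s + 1)/(s + 3)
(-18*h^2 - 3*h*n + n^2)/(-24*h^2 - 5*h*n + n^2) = (6*h - n)/(8*h - n)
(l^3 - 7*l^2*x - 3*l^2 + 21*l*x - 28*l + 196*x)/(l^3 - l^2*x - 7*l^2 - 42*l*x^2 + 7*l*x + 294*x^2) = (l + 4)/(l + 6*x)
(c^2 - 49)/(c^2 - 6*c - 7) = (c + 7)/(c + 1)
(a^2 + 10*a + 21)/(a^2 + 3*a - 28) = (a + 3)/(a - 4)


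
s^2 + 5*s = s*(s + 5)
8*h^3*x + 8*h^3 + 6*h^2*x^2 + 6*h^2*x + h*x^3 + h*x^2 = (2*h + x)*(4*h + x)*(h*x + h)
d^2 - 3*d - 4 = (d - 4)*(d + 1)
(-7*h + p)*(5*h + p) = -35*h^2 - 2*h*p + p^2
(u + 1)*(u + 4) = u^2 + 5*u + 4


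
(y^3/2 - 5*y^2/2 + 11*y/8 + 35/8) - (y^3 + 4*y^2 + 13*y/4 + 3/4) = -y^3/2 - 13*y^2/2 - 15*y/8 + 29/8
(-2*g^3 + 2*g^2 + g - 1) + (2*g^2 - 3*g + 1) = -2*g^3 + 4*g^2 - 2*g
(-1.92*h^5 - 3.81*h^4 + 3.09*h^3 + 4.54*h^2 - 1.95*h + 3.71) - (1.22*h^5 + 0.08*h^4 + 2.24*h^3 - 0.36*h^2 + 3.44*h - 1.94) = -3.14*h^5 - 3.89*h^4 + 0.85*h^3 + 4.9*h^2 - 5.39*h + 5.65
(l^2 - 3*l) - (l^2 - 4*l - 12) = l + 12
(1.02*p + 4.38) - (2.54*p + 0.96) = 3.42 - 1.52*p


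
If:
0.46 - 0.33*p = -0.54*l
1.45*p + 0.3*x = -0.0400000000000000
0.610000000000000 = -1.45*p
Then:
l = -1.11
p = -0.42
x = 1.90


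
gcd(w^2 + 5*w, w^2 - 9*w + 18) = 1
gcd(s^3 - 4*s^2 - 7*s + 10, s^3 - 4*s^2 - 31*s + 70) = 1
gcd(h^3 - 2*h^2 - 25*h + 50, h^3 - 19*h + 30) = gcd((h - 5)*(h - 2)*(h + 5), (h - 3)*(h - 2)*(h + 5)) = h^2 + 3*h - 10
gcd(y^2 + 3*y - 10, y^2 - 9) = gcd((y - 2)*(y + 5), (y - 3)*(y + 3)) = 1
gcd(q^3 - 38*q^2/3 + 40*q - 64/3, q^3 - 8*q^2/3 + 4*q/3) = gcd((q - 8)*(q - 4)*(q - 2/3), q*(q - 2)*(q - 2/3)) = q - 2/3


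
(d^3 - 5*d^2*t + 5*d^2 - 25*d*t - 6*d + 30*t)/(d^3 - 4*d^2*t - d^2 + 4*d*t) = (-d^2 + 5*d*t - 6*d + 30*t)/(d*(-d + 4*t))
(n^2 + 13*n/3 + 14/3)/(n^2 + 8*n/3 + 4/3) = (3*n + 7)/(3*n + 2)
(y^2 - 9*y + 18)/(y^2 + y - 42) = (y - 3)/(y + 7)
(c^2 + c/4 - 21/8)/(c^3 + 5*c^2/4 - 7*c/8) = (2*c - 3)/(c*(2*c - 1))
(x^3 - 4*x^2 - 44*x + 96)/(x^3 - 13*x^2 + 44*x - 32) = (x^2 + 4*x - 12)/(x^2 - 5*x + 4)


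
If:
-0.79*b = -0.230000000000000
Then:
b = 0.29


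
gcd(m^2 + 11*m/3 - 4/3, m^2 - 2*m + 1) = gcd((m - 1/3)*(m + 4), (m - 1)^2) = 1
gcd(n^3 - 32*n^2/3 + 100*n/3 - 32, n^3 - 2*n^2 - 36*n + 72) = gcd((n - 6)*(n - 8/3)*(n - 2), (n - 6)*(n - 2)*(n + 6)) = n^2 - 8*n + 12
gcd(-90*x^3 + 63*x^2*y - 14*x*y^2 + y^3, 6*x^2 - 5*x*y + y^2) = 3*x - y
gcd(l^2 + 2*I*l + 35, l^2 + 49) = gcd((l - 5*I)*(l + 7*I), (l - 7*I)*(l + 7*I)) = l + 7*I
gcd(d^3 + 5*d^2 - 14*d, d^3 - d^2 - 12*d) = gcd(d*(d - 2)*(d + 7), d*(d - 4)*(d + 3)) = d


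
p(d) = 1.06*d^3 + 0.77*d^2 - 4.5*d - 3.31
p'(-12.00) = 434.94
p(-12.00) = -1670.11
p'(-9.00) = 239.22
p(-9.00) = -673.18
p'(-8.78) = 227.12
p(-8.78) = -621.89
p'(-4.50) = 52.96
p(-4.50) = -64.06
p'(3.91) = 50.14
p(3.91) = 54.23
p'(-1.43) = -0.20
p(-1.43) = 1.60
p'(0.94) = -0.24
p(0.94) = -5.98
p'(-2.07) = 5.94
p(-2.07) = -0.10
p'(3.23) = 33.65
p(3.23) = 25.91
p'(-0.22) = -4.68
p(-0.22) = -2.29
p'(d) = 3.18*d^2 + 1.54*d - 4.5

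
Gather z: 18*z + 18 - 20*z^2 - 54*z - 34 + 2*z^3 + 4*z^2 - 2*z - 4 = 2*z^3 - 16*z^2 - 38*z - 20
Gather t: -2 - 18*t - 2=-18*t - 4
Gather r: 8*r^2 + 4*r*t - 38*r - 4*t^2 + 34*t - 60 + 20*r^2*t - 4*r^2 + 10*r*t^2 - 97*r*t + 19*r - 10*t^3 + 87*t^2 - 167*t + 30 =r^2*(20*t + 4) + r*(10*t^2 - 93*t - 19) - 10*t^3 + 83*t^2 - 133*t - 30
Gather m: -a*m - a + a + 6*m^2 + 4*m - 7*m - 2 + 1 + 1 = 6*m^2 + m*(-a - 3)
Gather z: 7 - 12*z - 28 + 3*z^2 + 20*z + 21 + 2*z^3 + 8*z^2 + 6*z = 2*z^3 + 11*z^2 + 14*z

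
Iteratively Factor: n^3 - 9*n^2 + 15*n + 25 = (n - 5)*(n^2 - 4*n - 5) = (n - 5)*(n + 1)*(n - 5)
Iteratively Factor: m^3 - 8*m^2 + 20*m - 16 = (m - 2)*(m^2 - 6*m + 8) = (m - 4)*(m - 2)*(m - 2)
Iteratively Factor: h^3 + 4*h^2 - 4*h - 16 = (h + 2)*(h^2 + 2*h - 8) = (h + 2)*(h + 4)*(h - 2)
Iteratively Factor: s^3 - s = (s)*(s^2 - 1) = s*(s + 1)*(s - 1)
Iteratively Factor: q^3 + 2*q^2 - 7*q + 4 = (q - 1)*(q^2 + 3*q - 4) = (q - 1)^2*(q + 4)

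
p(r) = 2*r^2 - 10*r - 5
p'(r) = 4*r - 10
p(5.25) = -2.38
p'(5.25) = 11.00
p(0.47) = -9.26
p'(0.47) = -8.12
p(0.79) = -11.65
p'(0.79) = -6.84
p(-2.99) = 42.78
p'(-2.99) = -21.96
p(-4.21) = 72.55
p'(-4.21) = -26.84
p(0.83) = -11.92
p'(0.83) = -6.68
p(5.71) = 3.11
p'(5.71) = 12.84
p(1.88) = -16.73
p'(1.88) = -2.48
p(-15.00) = 595.00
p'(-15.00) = -70.00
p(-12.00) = 403.00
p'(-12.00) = -58.00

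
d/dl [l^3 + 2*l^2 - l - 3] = 3*l^2 + 4*l - 1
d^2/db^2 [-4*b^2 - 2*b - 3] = -8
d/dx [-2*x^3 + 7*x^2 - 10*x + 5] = -6*x^2 + 14*x - 10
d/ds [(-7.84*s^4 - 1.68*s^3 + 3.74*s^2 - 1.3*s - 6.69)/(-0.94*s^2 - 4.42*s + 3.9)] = (14.7392*s^5 + 105.5376*s^4 - 107.4528*s^3 - 37.4088*s^2 + 16.5948*s - 34.6398)/(0.8836*s^4 + 8.3096*s^3 + 12.2044*s^2 - 34.476*s + 15.21)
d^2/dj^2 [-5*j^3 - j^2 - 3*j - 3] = -30*j - 2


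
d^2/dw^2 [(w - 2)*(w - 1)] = 2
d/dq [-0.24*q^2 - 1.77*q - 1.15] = -0.48*q - 1.77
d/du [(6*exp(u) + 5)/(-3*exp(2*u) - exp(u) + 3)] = ((6*exp(u) + 1)*(6*exp(u) + 5) - 18*exp(2*u) - 6*exp(u) + 18)*exp(u)/(3*exp(2*u) + exp(u) - 3)^2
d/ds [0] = 0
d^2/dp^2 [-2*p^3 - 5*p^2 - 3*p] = -12*p - 10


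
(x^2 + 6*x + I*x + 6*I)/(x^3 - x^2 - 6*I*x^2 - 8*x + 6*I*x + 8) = (x^2 + x*(6 + I) + 6*I)/(x^3 + x^2*(-1 - 6*I) + x*(-8 + 6*I) + 8)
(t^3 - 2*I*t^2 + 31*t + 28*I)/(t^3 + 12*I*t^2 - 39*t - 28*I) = (t - 7*I)/(t + 7*I)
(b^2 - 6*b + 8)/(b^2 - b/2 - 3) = 2*(b - 4)/(2*b + 3)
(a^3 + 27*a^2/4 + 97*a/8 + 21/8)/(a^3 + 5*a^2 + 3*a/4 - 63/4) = (4*a + 1)/(2*(2*a - 3))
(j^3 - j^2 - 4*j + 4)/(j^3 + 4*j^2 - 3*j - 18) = (j^2 + j - 2)/(j^2 + 6*j + 9)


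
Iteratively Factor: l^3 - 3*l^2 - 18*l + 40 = (l + 4)*(l^2 - 7*l + 10) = (l - 5)*(l + 4)*(l - 2)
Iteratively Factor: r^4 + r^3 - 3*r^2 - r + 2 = (r + 1)*(r^3 - 3*r + 2) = (r + 1)*(r + 2)*(r^2 - 2*r + 1) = (r - 1)*(r + 1)*(r + 2)*(r - 1)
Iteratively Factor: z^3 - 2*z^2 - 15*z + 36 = (z + 4)*(z^2 - 6*z + 9) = (z - 3)*(z + 4)*(z - 3)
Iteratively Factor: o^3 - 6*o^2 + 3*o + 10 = (o - 2)*(o^2 - 4*o - 5) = (o - 5)*(o - 2)*(o + 1)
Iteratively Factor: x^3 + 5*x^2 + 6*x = (x)*(x^2 + 5*x + 6) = x*(x + 3)*(x + 2)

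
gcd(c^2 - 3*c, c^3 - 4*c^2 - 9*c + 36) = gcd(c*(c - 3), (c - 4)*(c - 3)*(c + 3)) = c - 3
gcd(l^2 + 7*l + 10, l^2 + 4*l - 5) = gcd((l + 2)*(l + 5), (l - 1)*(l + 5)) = l + 5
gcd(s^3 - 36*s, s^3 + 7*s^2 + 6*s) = s^2 + 6*s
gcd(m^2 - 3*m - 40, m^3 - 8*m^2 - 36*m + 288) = m - 8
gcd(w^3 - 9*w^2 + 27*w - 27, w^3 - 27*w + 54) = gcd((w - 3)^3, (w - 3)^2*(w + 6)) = w^2 - 6*w + 9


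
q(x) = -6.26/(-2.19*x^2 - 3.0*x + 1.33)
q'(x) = -6.26*(4.38*x + 3.0)/(-2.19*x^2 - 3.0*x + 1.33)^2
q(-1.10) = -3.16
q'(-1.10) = 2.90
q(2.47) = 0.32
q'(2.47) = -0.23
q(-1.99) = 4.56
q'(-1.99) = 18.99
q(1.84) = 0.54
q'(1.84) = -0.51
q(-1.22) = -3.62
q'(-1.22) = 4.90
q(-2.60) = 1.10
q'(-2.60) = 1.63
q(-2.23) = 2.18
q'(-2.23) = 5.14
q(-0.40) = -2.87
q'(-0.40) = -1.64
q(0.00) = -4.71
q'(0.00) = -10.62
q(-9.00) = 0.04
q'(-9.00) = 0.01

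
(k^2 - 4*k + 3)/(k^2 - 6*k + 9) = (k - 1)/(k - 3)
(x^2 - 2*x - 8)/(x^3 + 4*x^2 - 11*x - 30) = (x - 4)/(x^2 + 2*x - 15)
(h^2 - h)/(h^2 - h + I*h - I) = h/(h + I)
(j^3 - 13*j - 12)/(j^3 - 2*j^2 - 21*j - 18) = (j - 4)/(j - 6)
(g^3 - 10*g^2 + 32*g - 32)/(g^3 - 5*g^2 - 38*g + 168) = (g^2 - 6*g + 8)/(g^2 - g - 42)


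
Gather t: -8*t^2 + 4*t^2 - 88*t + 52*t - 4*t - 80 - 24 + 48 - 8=-4*t^2 - 40*t - 64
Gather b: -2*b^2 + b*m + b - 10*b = -2*b^2 + b*(m - 9)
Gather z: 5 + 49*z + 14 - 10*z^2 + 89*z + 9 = -10*z^2 + 138*z + 28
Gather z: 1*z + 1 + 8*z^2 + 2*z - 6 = 8*z^2 + 3*z - 5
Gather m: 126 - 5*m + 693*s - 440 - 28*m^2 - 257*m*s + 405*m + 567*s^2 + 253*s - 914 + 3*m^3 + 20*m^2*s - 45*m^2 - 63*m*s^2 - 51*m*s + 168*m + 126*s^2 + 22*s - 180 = 3*m^3 + m^2*(20*s - 73) + m*(-63*s^2 - 308*s + 568) + 693*s^2 + 968*s - 1408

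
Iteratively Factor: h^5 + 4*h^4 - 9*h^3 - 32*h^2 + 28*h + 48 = (h + 3)*(h^4 + h^3 - 12*h^2 + 4*h + 16) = (h + 1)*(h + 3)*(h^3 - 12*h + 16) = (h - 2)*(h + 1)*(h + 3)*(h^2 + 2*h - 8) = (h - 2)^2*(h + 1)*(h + 3)*(h + 4)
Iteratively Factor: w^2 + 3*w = (w + 3)*(w)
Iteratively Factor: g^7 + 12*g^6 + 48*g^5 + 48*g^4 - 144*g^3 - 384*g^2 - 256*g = (g + 2)*(g^6 + 10*g^5 + 28*g^4 - 8*g^3 - 128*g^2 - 128*g) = (g - 2)*(g + 2)*(g^5 + 12*g^4 + 52*g^3 + 96*g^2 + 64*g) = (g - 2)*(g + 2)^2*(g^4 + 10*g^3 + 32*g^2 + 32*g) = g*(g - 2)*(g + 2)^2*(g^3 + 10*g^2 + 32*g + 32) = g*(g - 2)*(g + 2)^2*(g + 4)*(g^2 + 6*g + 8) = g*(g - 2)*(g + 2)^3*(g + 4)*(g + 4)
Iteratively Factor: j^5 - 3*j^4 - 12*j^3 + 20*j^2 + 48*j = (j + 2)*(j^4 - 5*j^3 - 2*j^2 + 24*j) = j*(j + 2)*(j^3 - 5*j^2 - 2*j + 24) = j*(j - 4)*(j + 2)*(j^2 - j - 6) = j*(j - 4)*(j + 2)^2*(j - 3)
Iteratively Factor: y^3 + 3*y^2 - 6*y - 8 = (y + 1)*(y^2 + 2*y - 8) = (y - 2)*(y + 1)*(y + 4)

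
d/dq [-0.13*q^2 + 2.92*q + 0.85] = 2.92 - 0.26*q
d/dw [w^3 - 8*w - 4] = 3*w^2 - 8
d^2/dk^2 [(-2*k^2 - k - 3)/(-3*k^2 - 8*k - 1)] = 6*(-13*k^3 + 21*k^2 + 69*k + 59)/(27*k^6 + 216*k^5 + 603*k^4 + 656*k^3 + 201*k^2 + 24*k + 1)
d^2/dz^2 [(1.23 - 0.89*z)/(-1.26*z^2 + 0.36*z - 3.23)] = ((3.7404 - 6.7284*z)*(1.26*z^2 - 0.36*z + 3.23) + (0.89*z - 1.23)*(2.52*z - 0.36)*(5.04*z - 0.72))/(1.26*z^2 - 0.36*z + 3.23)^3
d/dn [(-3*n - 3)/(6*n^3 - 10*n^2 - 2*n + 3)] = 3*(12*n^3 + 8*n^2 - 20*n - 5)/(36*n^6 - 120*n^5 + 76*n^4 + 76*n^3 - 56*n^2 - 12*n + 9)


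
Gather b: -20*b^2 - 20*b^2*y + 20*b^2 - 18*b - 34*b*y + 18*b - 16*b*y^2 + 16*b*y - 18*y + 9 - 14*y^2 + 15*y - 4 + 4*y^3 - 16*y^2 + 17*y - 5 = -20*b^2*y + b*(-16*y^2 - 18*y) + 4*y^3 - 30*y^2 + 14*y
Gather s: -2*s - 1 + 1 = -2*s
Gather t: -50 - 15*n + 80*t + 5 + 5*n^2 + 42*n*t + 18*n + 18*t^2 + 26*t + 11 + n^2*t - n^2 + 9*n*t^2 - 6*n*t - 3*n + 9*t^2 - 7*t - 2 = 4*n^2 + t^2*(9*n + 27) + t*(n^2 + 36*n + 99) - 36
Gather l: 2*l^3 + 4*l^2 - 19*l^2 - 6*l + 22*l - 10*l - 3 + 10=2*l^3 - 15*l^2 + 6*l + 7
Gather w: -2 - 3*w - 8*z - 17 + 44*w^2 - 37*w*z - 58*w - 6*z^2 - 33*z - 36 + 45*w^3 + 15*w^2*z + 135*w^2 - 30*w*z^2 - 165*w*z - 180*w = 45*w^3 + w^2*(15*z + 179) + w*(-30*z^2 - 202*z - 241) - 6*z^2 - 41*z - 55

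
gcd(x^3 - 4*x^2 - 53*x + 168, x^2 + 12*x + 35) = x + 7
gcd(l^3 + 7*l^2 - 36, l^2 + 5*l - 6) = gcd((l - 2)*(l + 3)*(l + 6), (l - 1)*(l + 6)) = l + 6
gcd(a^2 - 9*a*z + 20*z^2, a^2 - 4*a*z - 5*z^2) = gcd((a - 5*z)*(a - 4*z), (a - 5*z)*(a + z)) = -a + 5*z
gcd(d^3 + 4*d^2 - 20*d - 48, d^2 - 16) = d - 4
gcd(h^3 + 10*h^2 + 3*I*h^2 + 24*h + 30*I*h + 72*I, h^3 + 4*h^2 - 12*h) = h + 6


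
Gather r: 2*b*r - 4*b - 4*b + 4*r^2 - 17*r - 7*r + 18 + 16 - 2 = -8*b + 4*r^2 + r*(2*b - 24) + 32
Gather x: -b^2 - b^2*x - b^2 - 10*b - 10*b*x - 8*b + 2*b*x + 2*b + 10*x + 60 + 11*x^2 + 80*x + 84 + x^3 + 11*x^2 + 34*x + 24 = -2*b^2 - 16*b + x^3 + 22*x^2 + x*(-b^2 - 8*b + 124) + 168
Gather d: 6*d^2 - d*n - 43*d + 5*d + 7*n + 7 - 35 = 6*d^2 + d*(-n - 38) + 7*n - 28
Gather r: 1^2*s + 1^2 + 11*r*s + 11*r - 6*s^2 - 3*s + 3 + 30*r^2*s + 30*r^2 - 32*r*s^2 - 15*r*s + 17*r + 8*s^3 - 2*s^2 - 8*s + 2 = r^2*(30*s + 30) + r*(-32*s^2 - 4*s + 28) + 8*s^3 - 8*s^2 - 10*s + 6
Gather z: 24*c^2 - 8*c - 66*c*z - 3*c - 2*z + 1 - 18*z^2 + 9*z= 24*c^2 - 11*c - 18*z^2 + z*(7 - 66*c) + 1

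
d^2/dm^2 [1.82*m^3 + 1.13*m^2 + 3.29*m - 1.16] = 10.92*m + 2.26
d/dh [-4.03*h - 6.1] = -4.03000000000000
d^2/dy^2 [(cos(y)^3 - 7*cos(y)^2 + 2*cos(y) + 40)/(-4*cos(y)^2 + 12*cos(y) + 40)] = cos(y)/4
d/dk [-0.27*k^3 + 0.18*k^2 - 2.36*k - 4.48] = -0.81*k^2 + 0.36*k - 2.36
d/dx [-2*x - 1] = -2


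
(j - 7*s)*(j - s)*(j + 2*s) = j^3 - 6*j^2*s - 9*j*s^2 + 14*s^3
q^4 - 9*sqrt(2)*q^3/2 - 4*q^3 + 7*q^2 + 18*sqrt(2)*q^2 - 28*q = q*(q - 4)*(q - 7*sqrt(2)/2)*(q - sqrt(2))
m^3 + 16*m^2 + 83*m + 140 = (m + 4)*(m + 5)*(m + 7)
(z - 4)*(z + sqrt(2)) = z^2 - 4*z + sqrt(2)*z - 4*sqrt(2)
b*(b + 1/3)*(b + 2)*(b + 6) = b^4 + 25*b^3/3 + 44*b^2/3 + 4*b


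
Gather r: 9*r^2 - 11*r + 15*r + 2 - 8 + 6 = 9*r^2 + 4*r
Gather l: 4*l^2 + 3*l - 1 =4*l^2 + 3*l - 1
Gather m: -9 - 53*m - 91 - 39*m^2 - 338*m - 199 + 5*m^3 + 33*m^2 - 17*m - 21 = 5*m^3 - 6*m^2 - 408*m - 320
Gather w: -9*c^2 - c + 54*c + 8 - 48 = -9*c^2 + 53*c - 40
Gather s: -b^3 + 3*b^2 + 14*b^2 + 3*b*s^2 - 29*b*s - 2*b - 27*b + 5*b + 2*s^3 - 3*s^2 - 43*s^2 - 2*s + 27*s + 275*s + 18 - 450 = -b^3 + 17*b^2 - 24*b + 2*s^3 + s^2*(3*b - 46) + s*(300 - 29*b) - 432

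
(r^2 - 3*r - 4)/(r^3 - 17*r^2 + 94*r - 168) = (r + 1)/(r^2 - 13*r + 42)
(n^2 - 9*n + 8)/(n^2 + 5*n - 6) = (n - 8)/(n + 6)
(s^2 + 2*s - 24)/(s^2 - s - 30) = (-s^2 - 2*s + 24)/(-s^2 + s + 30)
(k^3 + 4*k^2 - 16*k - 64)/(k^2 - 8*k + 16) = (k^2 + 8*k + 16)/(k - 4)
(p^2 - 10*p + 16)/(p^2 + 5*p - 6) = (p^2 - 10*p + 16)/(p^2 + 5*p - 6)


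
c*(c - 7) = c^2 - 7*c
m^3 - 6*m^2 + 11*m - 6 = (m - 3)*(m - 2)*(m - 1)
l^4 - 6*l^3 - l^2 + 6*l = l*(l - 6)*(l - 1)*(l + 1)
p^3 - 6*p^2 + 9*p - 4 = (p - 4)*(p - 1)^2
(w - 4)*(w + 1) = w^2 - 3*w - 4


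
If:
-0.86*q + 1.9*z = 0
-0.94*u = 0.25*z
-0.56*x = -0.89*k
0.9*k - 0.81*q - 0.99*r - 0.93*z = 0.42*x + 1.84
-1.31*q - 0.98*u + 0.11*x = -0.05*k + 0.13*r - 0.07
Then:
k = 11.7166293674116*z - 1.60386204335515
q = 2.2093023255814*z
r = 0.00462772141642402*z - 2.23525042937381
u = -0.265957446808511*z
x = 18.6210716732077*z - 2.54899503318943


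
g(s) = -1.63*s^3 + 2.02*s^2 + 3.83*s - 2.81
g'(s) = -4.89*s^2 + 4.04*s + 3.83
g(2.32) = -3.41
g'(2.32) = -13.12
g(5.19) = -156.39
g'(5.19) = -106.92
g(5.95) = -251.86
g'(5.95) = -145.25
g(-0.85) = -3.61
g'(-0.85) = -3.14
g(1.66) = 1.66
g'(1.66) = -2.94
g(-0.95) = -3.23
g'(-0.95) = -4.42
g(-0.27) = -3.66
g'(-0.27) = 2.38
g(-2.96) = 45.82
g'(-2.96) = -50.97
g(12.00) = -2482.61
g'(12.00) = -651.85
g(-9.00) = 1314.61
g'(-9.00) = -428.62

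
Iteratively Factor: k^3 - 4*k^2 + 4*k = (k - 2)*(k^2 - 2*k) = k*(k - 2)*(k - 2)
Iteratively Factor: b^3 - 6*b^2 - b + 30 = (b - 3)*(b^2 - 3*b - 10) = (b - 5)*(b - 3)*(b + 2)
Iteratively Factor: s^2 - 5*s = (s)*(s - 5)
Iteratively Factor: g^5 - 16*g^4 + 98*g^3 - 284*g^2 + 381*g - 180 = (g - 3)*(g^4 - 13*g^3 + 59*g^2 - 107*g + 60) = (g - 3)*(g - 1)*(g^3 - 12*g^2 + 47*g - 60) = (g - 5)*(g - 3)*(g - 1)*(g^2 - 7*g + 12) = (g - 5)*(g - 4)*(g - 3)*(g - 1)*(g - 3)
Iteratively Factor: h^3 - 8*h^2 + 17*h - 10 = (h - 1)*(h^2 - 7*h + 10) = (h - 5)*(h - 1)*(h - 2)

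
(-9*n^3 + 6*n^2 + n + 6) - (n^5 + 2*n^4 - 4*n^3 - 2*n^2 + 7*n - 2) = -n^5 - 2*n^4 - 5*n^3 + 8*n^2 - 6*n + 8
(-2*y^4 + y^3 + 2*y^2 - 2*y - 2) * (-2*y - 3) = 4*y^5 + 4*y^4 - 7*y^3 - 2*y^2 + 10*y + 6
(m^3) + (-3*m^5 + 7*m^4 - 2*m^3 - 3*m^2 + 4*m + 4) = -3*m^5 + 7*m^4 - m^3 - 3*m^2 + 4*m + 4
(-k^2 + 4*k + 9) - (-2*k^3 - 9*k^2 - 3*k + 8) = 2*k^3 + 8*k^2 + 7*k + 1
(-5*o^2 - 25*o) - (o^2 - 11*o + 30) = -6*o^2 - 14*o - 30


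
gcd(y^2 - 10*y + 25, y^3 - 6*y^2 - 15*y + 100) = y^2 - 10*y + 25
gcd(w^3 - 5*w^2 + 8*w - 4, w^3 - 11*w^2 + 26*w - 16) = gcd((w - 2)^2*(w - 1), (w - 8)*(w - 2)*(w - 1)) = w^2 - 3*w + 2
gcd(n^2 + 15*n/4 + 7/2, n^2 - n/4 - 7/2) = n + 7/4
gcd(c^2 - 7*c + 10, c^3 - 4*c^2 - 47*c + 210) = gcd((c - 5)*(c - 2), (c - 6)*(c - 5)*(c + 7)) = c - 5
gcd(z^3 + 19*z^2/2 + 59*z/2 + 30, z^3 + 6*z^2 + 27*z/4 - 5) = z^2 + 13*z/2 + 10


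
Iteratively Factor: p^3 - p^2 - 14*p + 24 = (p - 2)*(p^2 + p - 12) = (p - 3)*(p - 2)*(p + 4)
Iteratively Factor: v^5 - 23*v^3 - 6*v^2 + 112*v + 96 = (v + 1)*(v^4 - v^3 - 22*v^2 + 16*v + 96) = (v - 3)*(v + 1)*(v^3 + 2*v^2 - 16*v - 32) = (v - 4)*(v - 3)*(v + 1)*(v^2 + 6*v + 8) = (v - 4)*(v - 3)*(v + 1)*(v + 4)*(v + 2)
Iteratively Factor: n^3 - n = (n + 1)*(n^2 - n) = (n - 1)*(n + 1)*(n)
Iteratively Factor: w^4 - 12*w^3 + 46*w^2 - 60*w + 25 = (w - 5)*(w^3 - 7*w^2 + 11*w - 5) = (w - 5)*(w - 1)*(w^2 - 6*w + 5) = (w - 5)^2*(w - 1)*(w - 1)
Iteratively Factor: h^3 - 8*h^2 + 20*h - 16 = (h - 4)*(h^2 - 4*h + 4) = (h - 4)*(h - 2)*(h - 2)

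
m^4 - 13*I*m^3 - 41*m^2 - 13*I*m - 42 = (m - 7*I)*(m - 6*I)*(m - I)*(m + I)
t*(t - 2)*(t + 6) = t^3 + 4*t^2 - 12*t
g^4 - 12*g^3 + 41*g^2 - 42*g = g*(g - 7)*(g - 3)*(g - 2)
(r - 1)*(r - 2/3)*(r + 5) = r^3 + 10*r^2/3 - 23*r/3 + 10/3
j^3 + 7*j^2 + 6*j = j*(j + 1)*(j + 6)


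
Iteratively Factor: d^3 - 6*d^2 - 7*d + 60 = (d + 3)*(d^2 - 9*d + 20) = (d - 4)*(d + 3)*(d - 5)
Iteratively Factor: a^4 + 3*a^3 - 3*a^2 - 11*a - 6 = (a - 2)*(a^3 + 5*a^2 + 7*a + 3) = (a - 2)*(a + 1)*(a^2 + 4*a + 3) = (a - 2)*(a + 1)*(a + 3)*(a + 1)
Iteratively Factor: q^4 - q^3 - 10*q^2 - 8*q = (q + 2)*(q^3 - 3*q^2 - 4*q) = (q - 4)*(q + 2)*(q^2 + q) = q*(q - 4)*(q + 2)*(q + 1)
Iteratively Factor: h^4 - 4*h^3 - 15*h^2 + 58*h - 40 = (h - 1)*(h^3 - 3*h^2 - 18*h + 40) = (h - 1)*(h + 4)*(h^2 - 7*h + 10) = (h - 2)*(h - 1)*(h + 4)*(h - 5)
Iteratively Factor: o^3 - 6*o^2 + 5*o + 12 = (o + 1)*(o^2 - 7*o + 12) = (o - 4)*(o + 1)*(o - 3)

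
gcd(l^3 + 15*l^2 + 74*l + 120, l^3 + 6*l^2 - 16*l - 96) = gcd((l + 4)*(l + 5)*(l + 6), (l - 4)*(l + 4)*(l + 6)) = l^2 + 10*l + 24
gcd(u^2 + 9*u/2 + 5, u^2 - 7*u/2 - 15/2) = 1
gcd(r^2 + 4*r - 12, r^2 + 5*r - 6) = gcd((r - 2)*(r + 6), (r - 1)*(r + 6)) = r + 6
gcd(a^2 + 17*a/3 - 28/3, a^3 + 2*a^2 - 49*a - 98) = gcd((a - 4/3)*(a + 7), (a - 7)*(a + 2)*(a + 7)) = a + 7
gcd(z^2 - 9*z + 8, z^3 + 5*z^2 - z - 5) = z - 1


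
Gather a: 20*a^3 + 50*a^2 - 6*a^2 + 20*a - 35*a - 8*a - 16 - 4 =20*a^3 + 44*a^2 - 23*a - 20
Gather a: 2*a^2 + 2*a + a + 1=2*a^2 + 3*a + 1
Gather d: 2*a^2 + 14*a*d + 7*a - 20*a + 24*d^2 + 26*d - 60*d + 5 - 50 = 2*a^2 - 13*a + 24*d^2 + d*(14*a - 34) - 45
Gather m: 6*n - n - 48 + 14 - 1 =5*n - 35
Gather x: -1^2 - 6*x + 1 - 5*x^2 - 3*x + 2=-5*x^2 - 9*x + 2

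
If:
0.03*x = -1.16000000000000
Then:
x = -38.67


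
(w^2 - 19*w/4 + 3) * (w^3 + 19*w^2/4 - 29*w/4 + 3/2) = w^5 - 429*w^3/16 + 803*w^2/16 - 231*w/8 + 9/2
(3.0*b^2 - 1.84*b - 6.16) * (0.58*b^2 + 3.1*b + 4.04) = 1.74*b^4 + 8.2328*b^3 + 2.8432*b^2 - 26.5296*b - 24.8864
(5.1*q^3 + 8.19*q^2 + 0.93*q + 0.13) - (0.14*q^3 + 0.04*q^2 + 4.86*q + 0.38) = 4.96*q^3 + 8.15*q^2 - 3.93*q - 0.25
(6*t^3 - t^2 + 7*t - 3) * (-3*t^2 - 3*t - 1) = -18*t^5 - 15*t^4 - 24*t^3 - 11*t^2 + 2*t + 3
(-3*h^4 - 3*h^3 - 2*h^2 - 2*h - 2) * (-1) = 3*h^4 + 3*h^3 + 2*h^2 + 2*h + 2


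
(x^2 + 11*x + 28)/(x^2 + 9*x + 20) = (x + 7)/(x + 5)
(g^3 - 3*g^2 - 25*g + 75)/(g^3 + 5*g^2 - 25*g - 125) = (g - 3)/(g + 5)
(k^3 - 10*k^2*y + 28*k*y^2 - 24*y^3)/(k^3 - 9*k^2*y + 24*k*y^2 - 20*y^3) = (-k + 6*y)/(-k + 5*y)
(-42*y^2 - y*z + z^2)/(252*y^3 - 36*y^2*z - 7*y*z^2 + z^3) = -1/(6*y - z)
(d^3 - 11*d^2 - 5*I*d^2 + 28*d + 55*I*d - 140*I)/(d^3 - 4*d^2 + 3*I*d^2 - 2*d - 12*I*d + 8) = (d^2 - d*(7 + 5*I) + 35*I)/(d^2 + 3*I*d - 2)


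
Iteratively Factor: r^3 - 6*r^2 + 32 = (r - 4)*(r^2 - 2*r - 8) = (r - 4)*(r + 2)*(r - 4)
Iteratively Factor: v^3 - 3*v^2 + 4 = (v - 2)*(v^2 - v - 2) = (v - 2)*(v + 1)*(v - 2)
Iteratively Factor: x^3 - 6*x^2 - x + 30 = (x - 3)*(x^2 - 3*x - 10) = (x - 3)*(x + 2)*(x - 5)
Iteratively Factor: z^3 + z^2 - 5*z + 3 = (z + 3)*(z^2 - 2*z + 1) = (z - 1)*(z + 3)*(z - 1)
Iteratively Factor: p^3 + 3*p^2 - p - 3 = (p + 3)*(p^2 - 1) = (p + 1)*(p + 3)*(p - 1)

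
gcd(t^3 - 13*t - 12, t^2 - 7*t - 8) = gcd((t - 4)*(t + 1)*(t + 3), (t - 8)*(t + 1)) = t + 1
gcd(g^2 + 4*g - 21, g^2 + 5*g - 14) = g + 7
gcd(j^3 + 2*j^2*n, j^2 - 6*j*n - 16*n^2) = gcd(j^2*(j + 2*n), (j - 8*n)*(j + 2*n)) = j + 2*n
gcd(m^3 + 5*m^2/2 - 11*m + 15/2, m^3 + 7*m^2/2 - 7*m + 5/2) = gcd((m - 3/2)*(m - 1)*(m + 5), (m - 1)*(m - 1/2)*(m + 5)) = m^2 + 4*m - 5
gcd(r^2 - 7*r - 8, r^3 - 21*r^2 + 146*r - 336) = r - 8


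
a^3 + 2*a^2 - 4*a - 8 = (a - 2)*(a + 2)^2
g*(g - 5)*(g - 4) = g^3 - 9*g^2 + 20*g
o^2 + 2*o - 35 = (o - 5)*(o + 7)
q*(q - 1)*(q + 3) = q^3 + 2*q^2 - 3*q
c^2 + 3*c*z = c*(c + 3*z)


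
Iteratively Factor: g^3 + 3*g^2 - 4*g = (g - 1)*(g^2 + 4*g) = g*(g - 1)*(g + 4)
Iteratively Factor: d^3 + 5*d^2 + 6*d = (d + 3)*(d^2 + 2*d) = d*(d + 3)*(d + 2)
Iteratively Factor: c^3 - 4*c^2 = (c)*(c^2 - 4*c) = c^2*(c - 4)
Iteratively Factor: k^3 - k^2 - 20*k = (k)*(k^2 - k - 20) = k*(k - 5)*(k + 4)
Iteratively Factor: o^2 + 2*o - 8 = (o - 2)*(o + 4)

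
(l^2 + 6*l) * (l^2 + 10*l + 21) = l^4 + 16*l^3 + 81*l^2 + 126*l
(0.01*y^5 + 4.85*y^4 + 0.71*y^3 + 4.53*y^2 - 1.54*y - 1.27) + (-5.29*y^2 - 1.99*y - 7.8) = 0.01*y^5 + 4.85*y^4 + 0.71*y^3 - 0.76*y^2 - 3.53*y - 9.07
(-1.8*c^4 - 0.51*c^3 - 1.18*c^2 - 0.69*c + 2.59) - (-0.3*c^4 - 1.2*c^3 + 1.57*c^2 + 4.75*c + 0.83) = -1.5*c^4 + 0.69*c^3 - 2.75*c^2 - 5.44*c + 1.76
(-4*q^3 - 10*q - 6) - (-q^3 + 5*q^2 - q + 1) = -3*q^3 - 5*q^2 - 9*q - 7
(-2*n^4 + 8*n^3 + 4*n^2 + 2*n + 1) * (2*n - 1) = -4*n^5 + 18*n^4 - 1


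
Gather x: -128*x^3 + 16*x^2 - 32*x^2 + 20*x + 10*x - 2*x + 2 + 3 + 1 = -128*x^3 - 16*x^2 + 28*x + 6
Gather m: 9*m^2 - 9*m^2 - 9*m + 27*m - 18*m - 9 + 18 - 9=0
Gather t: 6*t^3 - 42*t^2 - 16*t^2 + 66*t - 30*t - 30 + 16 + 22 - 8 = 6*t^3 - 58*t^2 + 36*t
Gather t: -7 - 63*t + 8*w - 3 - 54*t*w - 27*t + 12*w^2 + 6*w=t*(-54*w - 90) + 12*w^2 + 14*w - 10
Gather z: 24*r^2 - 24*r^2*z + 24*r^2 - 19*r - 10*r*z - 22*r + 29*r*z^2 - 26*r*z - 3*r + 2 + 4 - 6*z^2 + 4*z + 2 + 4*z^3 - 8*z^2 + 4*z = 48*r^2 - 44*r + 4*z^3 + z^2*(29*r - 14) + z*(-24*r^2 - 36*r + 8) + 8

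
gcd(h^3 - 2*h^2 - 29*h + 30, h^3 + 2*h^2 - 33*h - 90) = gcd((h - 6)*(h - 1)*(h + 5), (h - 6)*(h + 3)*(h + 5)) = h^2 - h - 30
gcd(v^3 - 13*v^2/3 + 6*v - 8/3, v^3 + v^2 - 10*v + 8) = v^2 - 3*v + 2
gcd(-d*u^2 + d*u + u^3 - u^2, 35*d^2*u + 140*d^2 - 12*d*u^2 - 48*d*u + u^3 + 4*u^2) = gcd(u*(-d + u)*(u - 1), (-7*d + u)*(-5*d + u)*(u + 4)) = 1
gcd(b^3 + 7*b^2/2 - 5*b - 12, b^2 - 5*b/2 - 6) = b + 3/2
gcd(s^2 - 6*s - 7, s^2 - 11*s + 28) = s - 7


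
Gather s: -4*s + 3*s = -s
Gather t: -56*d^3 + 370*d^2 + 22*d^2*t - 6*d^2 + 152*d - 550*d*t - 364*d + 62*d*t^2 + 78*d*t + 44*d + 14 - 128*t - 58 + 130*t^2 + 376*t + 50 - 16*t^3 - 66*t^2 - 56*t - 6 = -56*d^3 + 364*d^2 - 168*d - 16*t^3 + t^2*(62*d + 64) + t*(22*d^2 - 472*d + 192)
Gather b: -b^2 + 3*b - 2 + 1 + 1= -b^2 + 3*b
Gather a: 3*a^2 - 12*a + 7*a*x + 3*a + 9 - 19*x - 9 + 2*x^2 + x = 3*a^2 + a*(7*x - 9) + 2*x^2 - 18*x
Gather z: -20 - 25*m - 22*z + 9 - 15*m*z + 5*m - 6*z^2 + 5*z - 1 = -20*m - 6*z^2 + z*(-15*m - 17) - 12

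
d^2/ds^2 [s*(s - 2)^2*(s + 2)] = 12*s^2 - 12*s - 8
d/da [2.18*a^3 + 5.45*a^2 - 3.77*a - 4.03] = 6.54*a^2 + 10.9*a - 3.77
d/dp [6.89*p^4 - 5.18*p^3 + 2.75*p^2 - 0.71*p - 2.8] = 27.56*p^3 - 15.54*p^2 + 5.5*p - 0.71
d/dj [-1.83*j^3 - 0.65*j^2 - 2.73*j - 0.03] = -5.49*j^2 - 1.3*j - 2.73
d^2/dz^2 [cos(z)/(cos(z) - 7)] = 7*(sin(z)^2 - 7*cos(z) + 1)/(cos(z) - 7)^3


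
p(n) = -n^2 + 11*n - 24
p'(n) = 11 - 2*n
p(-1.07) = -36.91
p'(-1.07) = 13.14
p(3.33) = 1.54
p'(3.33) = 4.34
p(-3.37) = -72.43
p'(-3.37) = 17.74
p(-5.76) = -120.54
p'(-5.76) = 22.52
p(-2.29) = -54.43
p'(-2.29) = 15.58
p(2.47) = -2.93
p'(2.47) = 6.06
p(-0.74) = -32.69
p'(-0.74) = 12.48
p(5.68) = 6.22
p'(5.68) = -0.36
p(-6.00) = -126.00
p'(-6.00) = 23.00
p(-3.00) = -66.00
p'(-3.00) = 17.00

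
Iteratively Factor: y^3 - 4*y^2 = (y)*(y^2 - 4*y) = y*(y - 4)*(y)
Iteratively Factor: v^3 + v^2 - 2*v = (v)*(v^2 + v - 2) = v*(v - 1)*(v + 2)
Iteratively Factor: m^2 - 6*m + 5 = (m - 5)*(m - 1)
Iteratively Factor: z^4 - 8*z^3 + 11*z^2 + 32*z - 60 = (z - 5)*(z^3 - 3*z^2 - 4*z + 12) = (z - 5)*(z + 2)*(z^2 - 5*z + 6) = (z - 5)*(z - 2)*(z + 2)*(z - 3)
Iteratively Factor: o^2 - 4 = (o - 2)*(o + 2)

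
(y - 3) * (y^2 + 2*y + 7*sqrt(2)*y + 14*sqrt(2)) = y^3 - y^2 + 7*sqrt(2)*y^2 - 7*sqrt(2)*y - 6*y - 42*sqrt(2)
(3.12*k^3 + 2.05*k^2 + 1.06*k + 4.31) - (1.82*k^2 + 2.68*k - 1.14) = 3.12*k^3 + 0.23*k^2 - 1.62*k + 5.45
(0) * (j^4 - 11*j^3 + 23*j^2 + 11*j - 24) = 0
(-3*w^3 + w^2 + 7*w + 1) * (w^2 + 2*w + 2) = -3*w^5 - 5*w^4 + 3*w^3 + 17*w^2 + 16*w + 2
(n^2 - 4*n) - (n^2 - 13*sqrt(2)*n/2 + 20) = -4*n + 13*sqrt(2)*n/2 - 20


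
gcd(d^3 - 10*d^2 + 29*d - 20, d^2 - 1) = d - 1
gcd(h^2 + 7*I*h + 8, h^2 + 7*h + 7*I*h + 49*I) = 1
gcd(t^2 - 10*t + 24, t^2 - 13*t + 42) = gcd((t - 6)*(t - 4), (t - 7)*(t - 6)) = t - 6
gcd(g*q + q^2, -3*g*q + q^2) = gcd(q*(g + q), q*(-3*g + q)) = q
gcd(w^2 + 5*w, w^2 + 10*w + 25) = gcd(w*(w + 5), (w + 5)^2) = w + 5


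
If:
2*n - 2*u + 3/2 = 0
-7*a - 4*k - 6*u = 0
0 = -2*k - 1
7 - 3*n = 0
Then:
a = -33/14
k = -1/2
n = 7/3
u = 37/12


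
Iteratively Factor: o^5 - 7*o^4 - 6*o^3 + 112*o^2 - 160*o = (o)*(o^4 - 7*o^3 - 6*o^2 + 112*o - 160) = o*(o - 2)*(o^3 - 5*o^2 - 16*o + 80) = o*(o - 4)*(o - 2)*(o^2 - o - 20) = o*(o - 4)*(o - 2)*(o + 4)*(o - 5)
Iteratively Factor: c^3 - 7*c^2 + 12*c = (c)*(c^2 - 7*c + 12) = c*(c - 3)*(c - 4)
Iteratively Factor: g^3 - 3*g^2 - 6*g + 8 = (g + 2)*(g^2 - 5*g + 4) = (g - 1)*(g + 2)*(g - 4)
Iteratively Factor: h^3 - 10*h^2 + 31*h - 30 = (h - 5)*(h^2 - 5*h + 6) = (h - 5)*(h - 2)*(h - 3)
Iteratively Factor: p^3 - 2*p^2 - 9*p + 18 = (p - 3)*(p^2 + p - 6) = (p - 3)*(p - 2)*(p + 3)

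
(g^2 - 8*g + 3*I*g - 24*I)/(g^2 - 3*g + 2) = (g^2 + g*(-8 + 3*I) - 24*I)/(g^2 - 3*g + 2)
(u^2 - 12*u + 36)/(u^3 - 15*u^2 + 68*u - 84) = (u - 6)/(u^2 - 9*u + 14)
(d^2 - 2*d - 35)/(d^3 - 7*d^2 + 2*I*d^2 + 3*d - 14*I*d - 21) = (d + 5)/(d^2 + 2*I*d + 3)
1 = 1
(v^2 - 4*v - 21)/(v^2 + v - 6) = (v - 7)/(v - 2)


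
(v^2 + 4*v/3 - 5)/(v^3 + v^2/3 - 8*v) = (3*v - 5)/(v*(3*v - 8))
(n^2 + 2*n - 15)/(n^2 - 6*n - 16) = (-n^2 - 2*n + 15)/(-n^2 + 6*n + 16)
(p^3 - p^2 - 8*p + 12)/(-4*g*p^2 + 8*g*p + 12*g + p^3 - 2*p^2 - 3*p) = (-p^3 + p^2 + 8*p - 12)/(4*g*p^2 - 8*g*p - 12*g - p^3 + 2*p^2 + 3*p)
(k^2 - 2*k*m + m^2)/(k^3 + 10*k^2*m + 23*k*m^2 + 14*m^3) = (k^2 - 2*k*m + m^2)/(k^3 + 10*k^2*m + 23*k*m^2 + 14*m^3)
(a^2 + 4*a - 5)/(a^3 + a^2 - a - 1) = (a + 5)/(a^2 + 2*a + 1)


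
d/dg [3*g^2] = 6*g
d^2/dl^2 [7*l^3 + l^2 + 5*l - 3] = 42*l + 2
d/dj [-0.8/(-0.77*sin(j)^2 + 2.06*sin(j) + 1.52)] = (1.648 - 1.232*sin(j))*cos(j)/(-0.77*sin(j)^2 + 2.06*sin(j) + 1.52)^2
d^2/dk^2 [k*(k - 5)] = 2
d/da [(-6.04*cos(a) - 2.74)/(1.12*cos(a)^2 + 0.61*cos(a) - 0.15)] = (6.7648*sin(a)^2 - 6.1376*cos(a) - 9.3422)*sin(a)/(1.12*cos(a)^2 + 0.61*cos(a) - 0.15)^2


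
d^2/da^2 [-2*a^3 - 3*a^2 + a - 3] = -12*a - 6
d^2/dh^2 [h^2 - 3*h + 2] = 2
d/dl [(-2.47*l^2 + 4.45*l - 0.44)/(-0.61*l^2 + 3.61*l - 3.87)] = (-6.2022*l^2 + 18.581*l - 15.6331)/(0.3721*l^4 - 4.4042*l^3 + 17.7535*l^2 - 27.9414*l + 14.9769)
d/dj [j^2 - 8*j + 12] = 2*j - 8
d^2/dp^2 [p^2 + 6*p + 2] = 2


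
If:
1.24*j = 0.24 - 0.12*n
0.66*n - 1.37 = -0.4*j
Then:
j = -0.01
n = 2.08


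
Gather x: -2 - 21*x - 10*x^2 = -10*x^2 - 21*x - 2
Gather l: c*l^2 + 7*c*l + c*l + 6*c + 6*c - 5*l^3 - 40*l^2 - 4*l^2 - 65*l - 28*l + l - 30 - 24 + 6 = 12*c - 5*l^3 + l^2*(c - 44) + l*(8*c - 92) - 48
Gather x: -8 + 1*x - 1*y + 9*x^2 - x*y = 9*x^2 + x*(1 - y) - y - 8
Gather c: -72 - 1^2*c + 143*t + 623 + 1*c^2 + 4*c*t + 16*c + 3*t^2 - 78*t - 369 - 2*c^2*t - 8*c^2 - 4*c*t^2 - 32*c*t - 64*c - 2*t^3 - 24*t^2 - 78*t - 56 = c^2*(-2*t - 7) + c*(-4*t^2 - 28*t - 49) - 2*t^3 - 21*t^2 - 13*t + 126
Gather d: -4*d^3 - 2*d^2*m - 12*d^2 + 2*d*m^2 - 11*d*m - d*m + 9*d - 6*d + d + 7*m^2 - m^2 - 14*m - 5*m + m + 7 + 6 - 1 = -4*d^3 + d^2*(-2*m - 12) + d*(2*m^2 - 12*m + 4) + 6*m^2 - 18*m + 12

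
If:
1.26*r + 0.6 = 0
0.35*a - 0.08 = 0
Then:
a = 0.23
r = -0.48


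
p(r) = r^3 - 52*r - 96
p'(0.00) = -52.00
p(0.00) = -96.00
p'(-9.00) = 191.00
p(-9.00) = -357.00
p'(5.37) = 34.51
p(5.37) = -220.39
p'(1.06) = -48.63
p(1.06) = -149.93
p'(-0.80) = -50.08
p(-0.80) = -54.91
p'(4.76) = 15.97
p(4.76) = -235.67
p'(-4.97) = 22.10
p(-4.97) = 39.68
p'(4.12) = -1.08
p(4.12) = -240.31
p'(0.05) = -51.99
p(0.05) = -98.60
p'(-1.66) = -43.73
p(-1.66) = -14.25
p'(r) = 3*r^2 - 52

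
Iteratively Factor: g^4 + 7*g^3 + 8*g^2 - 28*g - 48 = (g + 2)*(g^3 + 5*g^2 - 2*g - 24) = (g + 2)*(g + 3)*(g^2 + 2*g - 8) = (g + 2)*(g + 3)*(g + 4)*(g - 2)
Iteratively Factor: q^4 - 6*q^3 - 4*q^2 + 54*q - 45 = (q - 3)*(q^3 - 3*q^2 - 13*q + 15) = (q - 3)*(q - 1)*(q^2 - 2*q - 15) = (q - 3)*(q - 1)*(q + 3)*(q - 5)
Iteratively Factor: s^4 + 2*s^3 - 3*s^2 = (s)*(s^3 + 2*s^2 - 3*s) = s^2*(s^2 + 2*s - 3) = s^2*(s + 3)*(s - 1)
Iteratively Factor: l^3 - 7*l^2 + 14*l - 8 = (l - 1)*(l^2 - 6*l + 8) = (l - 4)*(l - 1)*(l - 2)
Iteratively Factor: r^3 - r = (r)*(r^2 - 1) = r*(r - 1)*(r + 1)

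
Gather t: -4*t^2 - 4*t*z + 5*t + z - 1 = -4*t^2 + t*(5 - 4*z) + z - 1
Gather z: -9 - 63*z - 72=-63*z - 81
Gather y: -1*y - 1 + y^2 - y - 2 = y^2 - 2*y - 3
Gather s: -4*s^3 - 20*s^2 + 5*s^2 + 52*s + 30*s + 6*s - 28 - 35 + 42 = -4*s^3 - 15*s^2 + 88*s - 21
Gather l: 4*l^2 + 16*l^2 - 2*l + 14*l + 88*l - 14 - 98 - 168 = 20*l^2 + 100*l - 280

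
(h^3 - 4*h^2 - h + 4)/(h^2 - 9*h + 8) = (h^2 - 3*h - 4)/(h - 8)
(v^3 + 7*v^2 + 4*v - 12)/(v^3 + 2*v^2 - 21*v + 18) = (v + 2)/(v - 3)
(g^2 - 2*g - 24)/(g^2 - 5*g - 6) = (g + 4)/(g + 1)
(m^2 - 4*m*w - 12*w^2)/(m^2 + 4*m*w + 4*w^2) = (m - 6*w)/(m + 2*w)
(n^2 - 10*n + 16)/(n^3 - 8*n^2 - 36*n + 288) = (n - 2)/(n^2 - 36)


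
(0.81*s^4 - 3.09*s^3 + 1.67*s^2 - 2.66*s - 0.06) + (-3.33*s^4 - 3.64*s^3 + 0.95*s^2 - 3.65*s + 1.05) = -2.52*s^4 - 6.73*s^3 + 2.62*s^2 - 6.31*s + 0.99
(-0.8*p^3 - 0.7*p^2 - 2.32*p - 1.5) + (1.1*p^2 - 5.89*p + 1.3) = -0.8*p^3 + 0.4*p^2 - 8.21*p - 0.2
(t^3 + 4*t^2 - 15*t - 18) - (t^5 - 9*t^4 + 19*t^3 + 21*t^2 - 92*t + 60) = -t^5 + 9*t^4 - 18*t^3 - 17*t^2 + 77*t - 78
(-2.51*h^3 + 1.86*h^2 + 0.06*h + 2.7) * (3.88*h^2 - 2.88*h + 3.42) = -9.7388*h^5 + 14.4456*h^4 - 13.7082*h^3 + 16.6644*h^2 - 7.5708*h + 9.234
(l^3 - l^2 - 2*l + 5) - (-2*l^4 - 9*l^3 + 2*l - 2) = 2*l^4 + 10*l^3 - l^2 - 4*l + 7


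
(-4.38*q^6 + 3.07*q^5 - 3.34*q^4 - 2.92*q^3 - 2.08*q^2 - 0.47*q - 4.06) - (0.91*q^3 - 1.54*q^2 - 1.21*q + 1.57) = -4.38*q^6 + 3.07*q^5 - 3.34*q^4 - 3.83*q^3 - 0.54*q^2 + 0.74*q - 5.63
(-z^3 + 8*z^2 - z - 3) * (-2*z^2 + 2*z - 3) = 2*z^5 - 18*z^4 + 21*z^3 - 20*z^2 - 3*z + 9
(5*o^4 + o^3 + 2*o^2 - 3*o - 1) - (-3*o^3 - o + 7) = 5*o^4 + 4*o^3 + 2*o^2 - 2*o - 8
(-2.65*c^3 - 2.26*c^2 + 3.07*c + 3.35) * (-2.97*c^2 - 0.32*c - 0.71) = 7.8705*c^5 + 7.5602*c^4 - 6.5132*c^3 - 9.3273*c^2 - 3.2517*c - 2.3785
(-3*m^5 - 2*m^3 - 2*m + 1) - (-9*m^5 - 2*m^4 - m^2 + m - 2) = 6*m^5 + 2*m^4 - 2*m^3 + m^2 - 3*m + 3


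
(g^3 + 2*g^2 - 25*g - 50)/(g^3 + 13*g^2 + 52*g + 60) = (g - 5)/(g + 6)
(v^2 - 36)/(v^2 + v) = (v^2 - 36)/(v*(v + 1))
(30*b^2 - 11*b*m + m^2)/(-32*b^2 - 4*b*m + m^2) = (-30*b^2 + 11*b*m - m^2)/(32*b^2 + 4*b*m - m^2)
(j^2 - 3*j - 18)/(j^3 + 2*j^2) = (j^2 - 3*j - 18)/(j^2*(j + 2))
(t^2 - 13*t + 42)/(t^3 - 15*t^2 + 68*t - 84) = 1/(t - 2)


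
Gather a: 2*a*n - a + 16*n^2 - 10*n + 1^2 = a*(2*n - 1) + 16*n^2 - 10*n + 1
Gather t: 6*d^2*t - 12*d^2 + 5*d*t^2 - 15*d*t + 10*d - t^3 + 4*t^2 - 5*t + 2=-12*d^2 + 10*d - t^3 + t^2*(5*d + 4) + t*(6*d^2 - 15*d - 5) + 2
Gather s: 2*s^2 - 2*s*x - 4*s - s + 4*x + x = 2*s^2 + s*(-2*x - 5) + 5*x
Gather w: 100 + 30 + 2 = 132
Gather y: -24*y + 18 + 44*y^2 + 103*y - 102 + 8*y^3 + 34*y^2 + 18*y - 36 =8*y^3 + 78*y^2 + 97*y - 120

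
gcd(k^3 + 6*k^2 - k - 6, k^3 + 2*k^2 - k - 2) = k^2 - 1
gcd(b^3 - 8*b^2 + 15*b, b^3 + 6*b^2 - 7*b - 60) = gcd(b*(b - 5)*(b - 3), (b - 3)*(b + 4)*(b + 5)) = b - 3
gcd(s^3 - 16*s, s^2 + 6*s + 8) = s + 4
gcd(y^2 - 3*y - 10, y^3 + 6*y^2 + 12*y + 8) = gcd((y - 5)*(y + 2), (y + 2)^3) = y + 2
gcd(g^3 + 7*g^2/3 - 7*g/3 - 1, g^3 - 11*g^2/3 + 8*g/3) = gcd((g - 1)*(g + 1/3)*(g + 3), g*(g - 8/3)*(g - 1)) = g - 1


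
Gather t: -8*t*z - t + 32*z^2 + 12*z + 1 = t*(-8*z - 1) + 32*z^2 + 12*z + 1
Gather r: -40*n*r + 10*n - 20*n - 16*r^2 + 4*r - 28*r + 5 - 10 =-10*n - 16*r^2 + r*(-40*n - 24) - 5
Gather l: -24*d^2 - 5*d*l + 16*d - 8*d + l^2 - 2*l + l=-24*d^2 + 8*d + l^2 + l*(-5*d - 1)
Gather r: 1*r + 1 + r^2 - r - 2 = r^2 - 1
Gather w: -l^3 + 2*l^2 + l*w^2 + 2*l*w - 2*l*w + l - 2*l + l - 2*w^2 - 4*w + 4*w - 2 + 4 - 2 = -l^3 + 2*l^2 + w^2*(l - 2)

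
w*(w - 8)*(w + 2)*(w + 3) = w^4 - 3*w^3 - 34*w^2 - 48*w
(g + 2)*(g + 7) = g^2 + 9*g + 14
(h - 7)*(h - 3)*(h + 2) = h^3 - 8*h^2 + h + 42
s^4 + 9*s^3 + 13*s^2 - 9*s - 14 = (s - 1)*(s + 1)*(s + 2)*(s + 7)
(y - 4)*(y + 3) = y^2 - y - 12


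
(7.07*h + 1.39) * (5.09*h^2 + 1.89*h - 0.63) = 35.9863*h^3 + 20.4374*h^2 - 1.827*h - 0.8757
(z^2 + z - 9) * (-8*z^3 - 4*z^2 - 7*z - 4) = -8*z^5 - 12*z^4 + 61*z^3 + 25*z^2 + 59*z + 36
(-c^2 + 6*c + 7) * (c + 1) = -c^3 + 5*c^2 + 13*c + 7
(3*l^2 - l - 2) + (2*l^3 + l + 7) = 2*l^3 + 3*l^2 + 5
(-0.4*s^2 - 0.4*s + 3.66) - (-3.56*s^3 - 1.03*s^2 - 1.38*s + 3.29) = 3.56*s^3 + 0.63*s^2 + 0.98*s + 0.37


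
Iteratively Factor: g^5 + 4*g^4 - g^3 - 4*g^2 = (g)*(g^4 + 4*g^3 - g^2 - 4*g) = g^2*(g^3 + 4*g^2 - g - 4) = g^2*(g + 4)*(g^2 - 1) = g^2*(g + 1)*(g + 4)*(g - 1)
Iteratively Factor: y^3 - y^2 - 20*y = (y)*(y^2 - y - 20) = y*(y + 4)*(y - 5)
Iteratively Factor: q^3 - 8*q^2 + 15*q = (q - 3)*(q^2 - 5*q) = (q - 5)*(q - 3)*(q)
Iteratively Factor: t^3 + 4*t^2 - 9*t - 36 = (t - 3)*(t^2 + 7*t + 12) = (t - 3)*(t + 3)*(t + 4)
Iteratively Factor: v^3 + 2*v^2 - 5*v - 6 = (v + 1)*(v^2 + v - 6) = (v - 2)*(v + 1)*(v + 3)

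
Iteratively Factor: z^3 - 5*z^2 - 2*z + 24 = (z - 3)*(z^2 - 2*z - 8) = (z - 4)*(z - 3)*(z + 2)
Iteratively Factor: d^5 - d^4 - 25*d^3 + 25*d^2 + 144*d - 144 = (d - 4)*(d^4 + 3*d^3 - 13*d^2 - 27*d + 36) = (d - 4)*(d + 4)*(d^3 - d^2 - 9*d + 9) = (d - 4)*(d - 1)*(d + 4)*(d^2 - 9) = (d - 4)*(d - 1)*(d + 3)*(d + 4)*(d - 3)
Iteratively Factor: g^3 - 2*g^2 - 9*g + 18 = (g - 2)*(g^2 - 9) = (g - 2)*(g + 3)*(g - 3)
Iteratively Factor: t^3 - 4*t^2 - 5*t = (t + 1)*(t^2 - 5*t) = t*(t + 1)*(t - 5)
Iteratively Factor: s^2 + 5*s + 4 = (s + 1)*(s + 4)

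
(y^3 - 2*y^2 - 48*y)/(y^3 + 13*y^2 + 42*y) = (y - 8)/(y + 7)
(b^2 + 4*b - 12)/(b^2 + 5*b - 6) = (b - 2)/(b - 1)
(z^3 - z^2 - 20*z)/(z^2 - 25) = z*(z + 4)/(z + 5)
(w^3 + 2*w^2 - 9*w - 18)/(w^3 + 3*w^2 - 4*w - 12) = (w - 3)/(w - 2)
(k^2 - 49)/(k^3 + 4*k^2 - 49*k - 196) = 1/(k + 4)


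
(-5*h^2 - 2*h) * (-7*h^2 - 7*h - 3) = 35*h^4 + 49*h^3 + 29*h^2 + 6*h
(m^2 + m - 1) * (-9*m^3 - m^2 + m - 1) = -9*m^5 - 10*m^4 + 9*m^3 + m^2 - 2*m + 1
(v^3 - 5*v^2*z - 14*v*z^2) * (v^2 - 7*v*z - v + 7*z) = v^5 - 12*v^4*z - v^4 + 21*v^3*z^2 + 12*v^3*z + 98*v^2*z^3 - 21*v^2*z^2 - 98*v*z^3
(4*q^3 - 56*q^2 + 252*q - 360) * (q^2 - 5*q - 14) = 4*q^5 - 76*q^4 + 476*q^3 - 836*q^2 - 1728*q + 5040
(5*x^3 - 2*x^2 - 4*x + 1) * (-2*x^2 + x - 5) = -10*x^5 + 9*x^4 - 19*x^3 + 4*x^2 + 21*x - 5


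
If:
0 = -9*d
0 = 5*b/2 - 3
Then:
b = 6/5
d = 0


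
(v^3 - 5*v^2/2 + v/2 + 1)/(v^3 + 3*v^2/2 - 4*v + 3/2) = (2*v^2 - 3*v - 2)/(2*v^2 + 5*v - 3)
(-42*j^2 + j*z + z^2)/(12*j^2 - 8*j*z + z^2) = (7*j + z)/(-2*j + z)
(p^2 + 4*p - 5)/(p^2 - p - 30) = (p - 1)/(p - 6)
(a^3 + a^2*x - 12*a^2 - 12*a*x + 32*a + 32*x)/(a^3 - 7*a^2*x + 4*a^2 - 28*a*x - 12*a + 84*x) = (a^3 + a^2*x - 12*a^2 - 12*a*x + 32*a + 32*x)/(a^3 - 7*a^2*x + 4*a^2 - 28*a*x - 12*a + 84*x)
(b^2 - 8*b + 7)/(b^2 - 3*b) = (b^2 - 8*b + 7)/(b*(b - 3))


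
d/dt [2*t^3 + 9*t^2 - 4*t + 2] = 6*t^2 + 18*t - 4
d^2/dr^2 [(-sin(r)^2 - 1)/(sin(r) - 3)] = (sin(r)^4 - 9*sin(r)^3 + 37*sin(r)^2 + 3*sin(r) - 20)/(sin(r) - 3)^3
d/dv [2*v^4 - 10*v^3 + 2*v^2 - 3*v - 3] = 8*v^3 - 30*v^2 + 4*v - 3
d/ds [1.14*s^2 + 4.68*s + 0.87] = 2.28*s + 4.68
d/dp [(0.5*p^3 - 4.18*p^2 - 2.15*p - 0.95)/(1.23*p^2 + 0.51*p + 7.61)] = (0.615*p^4 + 0.51*p^3 + 11.9277*p^2 - 61.2826*p - 15.877)/(1.5129*p^4 + 1.2546*p^3 + 18.9807*p^2 + 7.7622*p + 57.9121)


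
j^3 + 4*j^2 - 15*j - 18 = (j - 3)*(j + 1)*(j + 6)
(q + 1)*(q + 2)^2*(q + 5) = q^4 + 10*q^3 + 33*q^2 + 44*q + 20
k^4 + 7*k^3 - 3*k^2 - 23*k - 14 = (k - 2)*(k + 1)^2*(k + 7)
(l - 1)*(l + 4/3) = l^2 + l/3 - 4/3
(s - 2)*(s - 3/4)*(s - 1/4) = s^3 - 3*s^2 + 35*s/16 - 3/8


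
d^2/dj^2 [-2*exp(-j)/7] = -2*exp(-j)/7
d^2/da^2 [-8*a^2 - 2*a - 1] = -16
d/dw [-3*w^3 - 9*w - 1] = -9*w^2 - 9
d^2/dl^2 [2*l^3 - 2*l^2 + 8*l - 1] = 12*l - 4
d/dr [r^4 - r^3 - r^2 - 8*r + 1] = 4*r^3 - 3*r^2 - 2*r - 8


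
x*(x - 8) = x^2 - 8*x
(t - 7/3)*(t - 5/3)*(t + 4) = t^3 - 109*t/9 + 140/9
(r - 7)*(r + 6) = r^2 - r - 42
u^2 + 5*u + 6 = (u + 2)*(u + 3)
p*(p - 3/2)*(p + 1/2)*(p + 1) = p^4 - 7*p^2/4 - 3*p/4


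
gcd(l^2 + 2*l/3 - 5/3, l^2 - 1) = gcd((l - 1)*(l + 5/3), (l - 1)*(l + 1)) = l - 1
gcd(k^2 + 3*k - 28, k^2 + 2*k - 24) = k - 4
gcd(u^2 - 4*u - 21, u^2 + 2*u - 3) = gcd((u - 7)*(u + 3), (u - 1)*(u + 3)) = u + 3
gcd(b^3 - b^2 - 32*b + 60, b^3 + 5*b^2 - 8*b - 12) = b^2 + 4*b - 12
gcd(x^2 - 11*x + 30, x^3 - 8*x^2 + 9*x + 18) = x - 6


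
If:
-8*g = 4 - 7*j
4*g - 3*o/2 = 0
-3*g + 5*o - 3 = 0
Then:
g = 9/31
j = 28/31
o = 24/31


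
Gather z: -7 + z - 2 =z - 9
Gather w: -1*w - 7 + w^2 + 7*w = w^2 + 6*w - 7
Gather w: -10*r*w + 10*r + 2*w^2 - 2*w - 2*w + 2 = 10*r + 2*w^2 + w*(-10*r - 4) + 2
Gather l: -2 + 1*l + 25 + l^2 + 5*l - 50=l^2 + 6*l - 27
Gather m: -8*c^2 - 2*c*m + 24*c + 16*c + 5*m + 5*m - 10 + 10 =-8*c^2 + 40*c + m*(10 - 2*c)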